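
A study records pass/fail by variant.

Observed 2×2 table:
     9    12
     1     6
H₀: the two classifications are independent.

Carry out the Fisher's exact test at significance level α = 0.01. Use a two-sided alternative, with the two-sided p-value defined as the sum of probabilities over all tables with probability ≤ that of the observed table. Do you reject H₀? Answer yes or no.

reject H₀: no

Margins: r₁=21, r₂=7, c₁=10, c₂=18, n=28
p_obs = C(21,9)·C(7,1)/C(28,10); sum pmf over tables with pmf ≤ p_obs
p-value (two-sided) = 0.36424
At α=0.01: p ≥ α → fail to reject H₀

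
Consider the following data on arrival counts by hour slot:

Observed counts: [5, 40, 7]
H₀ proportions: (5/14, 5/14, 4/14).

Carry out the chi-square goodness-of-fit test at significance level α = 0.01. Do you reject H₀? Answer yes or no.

reject H₀: yes

n = 52; E_i = n·p_i = [18.57, 18.57, 14.86]
χ² = (5−18.57)²/18.57 + (40−18.57)²/18.57 + (7−14.86)²/14.86 = 38.7981
df = 2
p-value (upper-tail) = 0.00000
At α=0.01: p < α → reject H₀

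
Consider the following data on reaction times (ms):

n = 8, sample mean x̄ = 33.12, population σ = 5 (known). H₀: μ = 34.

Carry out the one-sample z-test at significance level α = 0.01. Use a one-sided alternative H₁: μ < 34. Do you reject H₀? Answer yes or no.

reject H₀: no

SE = σ/√n = 5/√8 = 1.7678
z = (x̄−μ₀)/SE = (33.12−34)/1.7678 = -0.4978
p-value (one-sided, H₁ less) = 0.30931
At α=0.01: p ≥ α → fail to reject H₀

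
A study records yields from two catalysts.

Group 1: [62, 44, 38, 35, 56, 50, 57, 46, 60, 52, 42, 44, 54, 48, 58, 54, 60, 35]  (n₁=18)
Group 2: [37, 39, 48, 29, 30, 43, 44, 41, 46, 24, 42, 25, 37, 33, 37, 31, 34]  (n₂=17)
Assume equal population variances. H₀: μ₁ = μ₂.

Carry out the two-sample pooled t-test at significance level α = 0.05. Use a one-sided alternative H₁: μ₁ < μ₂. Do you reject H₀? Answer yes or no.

reject H₀: no

x̄₁=49.722, s₁=8.669, n₁=18
x̄₂=36.471, s₂=7.134, n₂=17
s_p² = [17·8.669² + 16·7.134²]/33 = 63.3893
SE = √(s_p²·(1/18+1/17)) = 2.6927
t = (49.722−36.471)/2.6927 = 4.9214
df = 33
p-value (one-sided, H₁ less) = 0.99999
At α=0.05: p ≥ α → fail to reject H₀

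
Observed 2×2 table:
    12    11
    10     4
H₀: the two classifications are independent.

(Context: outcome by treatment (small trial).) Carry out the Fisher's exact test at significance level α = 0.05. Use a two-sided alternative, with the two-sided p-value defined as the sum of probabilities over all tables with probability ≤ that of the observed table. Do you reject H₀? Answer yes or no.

reject H₀: no

Margins: r₁=23, r₂=14, c₁=22, c₂=15, n=37
p_obs = C(23,12)·C(14,10)/C(37,22); sum pmf over tables with pmf ≤ p_obs
p-value (two-sided) = 0.31364
At α=0.05: p ≥ α → fail to reject H₀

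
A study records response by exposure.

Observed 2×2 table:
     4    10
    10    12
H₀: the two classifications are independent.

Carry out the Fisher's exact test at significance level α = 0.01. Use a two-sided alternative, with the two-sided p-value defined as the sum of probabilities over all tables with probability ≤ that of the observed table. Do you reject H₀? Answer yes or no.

Margins: r₁=14, r₂=22, c₁=14, c₂=22, n=36
p_obs = C(14,4)·C(22,10)/C(36,14); sum pmf over tables with pmf ≤ p_obs
p-value (two-sided) = 0.48473
At α=0.01: p ≥ α → fail to reject H₀

reject H₀: no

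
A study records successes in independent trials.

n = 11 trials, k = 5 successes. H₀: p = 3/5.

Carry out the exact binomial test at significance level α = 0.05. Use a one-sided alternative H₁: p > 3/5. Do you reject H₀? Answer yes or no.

Exact binomial: n=11, k=5, p₀=3/5=0.6000
P(X≥5) from Σ C(n,i)·p₀^i·(1−p₀)^(n−i)
p-value (one-sided, H₁ greater) = 0.90065
At α=0.05: p ≥ α → fail to reject H₀

reject H₀: no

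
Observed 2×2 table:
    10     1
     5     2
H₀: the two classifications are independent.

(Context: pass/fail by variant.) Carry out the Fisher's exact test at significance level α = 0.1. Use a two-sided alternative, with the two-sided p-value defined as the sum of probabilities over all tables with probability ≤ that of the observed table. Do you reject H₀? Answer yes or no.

reject H₀: no

Margins: r₁=11, r₂=7, c₁=15, c₂=3, n=18
p_obs = C(11,10)·C(7,5)/C(18,15); sum pmf over tables with pmf ≤ p_obs
p-value (two-sided) = 0.52819
At α=0.1: p ≥ α → fail to reject H₀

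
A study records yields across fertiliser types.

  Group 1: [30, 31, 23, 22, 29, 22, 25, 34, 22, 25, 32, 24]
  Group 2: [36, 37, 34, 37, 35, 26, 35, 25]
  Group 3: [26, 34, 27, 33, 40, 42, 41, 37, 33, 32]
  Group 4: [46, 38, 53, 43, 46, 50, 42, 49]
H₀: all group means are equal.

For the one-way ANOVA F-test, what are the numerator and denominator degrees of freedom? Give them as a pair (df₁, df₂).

k = 4 groups, N = 38 total
df = (k−1, N−k) = (4−1, 38−4) = (3, 34)

degrees of freedom = [3, 34]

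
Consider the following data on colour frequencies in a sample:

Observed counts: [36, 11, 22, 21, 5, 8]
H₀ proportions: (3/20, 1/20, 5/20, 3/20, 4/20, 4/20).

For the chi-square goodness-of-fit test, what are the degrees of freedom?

degrees of freedom = 5

df = k − 1 = 6 − 1 = 5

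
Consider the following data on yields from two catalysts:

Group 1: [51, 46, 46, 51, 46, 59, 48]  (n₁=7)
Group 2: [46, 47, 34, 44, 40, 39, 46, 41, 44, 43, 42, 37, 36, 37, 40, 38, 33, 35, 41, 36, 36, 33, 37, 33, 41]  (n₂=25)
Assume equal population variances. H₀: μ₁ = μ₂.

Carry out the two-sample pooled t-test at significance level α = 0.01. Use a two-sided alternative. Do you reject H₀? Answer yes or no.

reject H₀: yes

x̄₁=49.571, s₁=4.721, n₁=7
x̄₂=39.160, s₂=4.279, n₂=25
s_p² = [6·4.721² + 24·4.279²]/30 = 19.1025
SE = √(s_p²·(1/7+1/25)) = 1.8690
t = (49.571−39.160)/1.8690 = 5.5707
df = 30
p-value (two-sided) = 0.00000
At α=0.01: p < α → reject H₀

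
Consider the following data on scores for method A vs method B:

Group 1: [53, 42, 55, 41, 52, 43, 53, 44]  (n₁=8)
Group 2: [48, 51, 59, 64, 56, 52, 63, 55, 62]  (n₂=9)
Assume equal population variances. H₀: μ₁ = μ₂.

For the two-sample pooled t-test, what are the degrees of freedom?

df = n₁ + n₂ − 2 = 8 + 9 − 2 = 15

degrees of freedom = 15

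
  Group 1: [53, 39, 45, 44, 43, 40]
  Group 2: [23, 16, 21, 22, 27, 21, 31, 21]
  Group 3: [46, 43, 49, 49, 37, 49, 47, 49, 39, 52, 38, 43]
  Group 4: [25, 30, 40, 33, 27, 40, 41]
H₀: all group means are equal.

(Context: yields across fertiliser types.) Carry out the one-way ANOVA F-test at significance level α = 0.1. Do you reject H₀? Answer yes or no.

reject H₀: yes

Group means [44.00, 22.75, 45.08, 33.71], grand mean 37.061
SSB = Σnᵢ(x̄ᵢ−x̄)² = 2778.034; SSW = ΣΣ(x−x̄ᵢ)² = 807.845
MSB = 2778.034/3 = 926.0112; MSW = 807.845/29 = 27.8567
F = MSB/MSW = 33.2419
df = (3, 29)
p-value (upper-tail) = 0.00000
At α=0.1: p < α → reject H₀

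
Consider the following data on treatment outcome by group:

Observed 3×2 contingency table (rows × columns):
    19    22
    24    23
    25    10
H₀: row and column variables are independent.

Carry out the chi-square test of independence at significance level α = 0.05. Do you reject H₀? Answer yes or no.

Row totals [41, 47, 35], col totals [68, 55], n=123
χ² = (19−22.67)²/22.67 + (22−18.33)²/18.33 + (24−25.98)²/25.98 + (23−21.02)²/21.02 + (25−19.35)²/19.35 + (10−15.65)²/15.65 = 5.3552
df = 2
p-value (upper-tail) = 0.06873
At α=0.05: p ≥ α → fail to reject H₀

reject H₀: no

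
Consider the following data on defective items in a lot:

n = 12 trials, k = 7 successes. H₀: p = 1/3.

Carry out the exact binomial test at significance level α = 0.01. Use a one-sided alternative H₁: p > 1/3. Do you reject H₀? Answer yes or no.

reject H₀: no

Exact binomial: n=12, k=7, p₀=1/3=0.3333
P(X≥7) from Σ C(n,i)·p₀^i·(1−p₀)^(n−i)
p-value (one-sided, H₁ greater) = 0.06645
At α=0.01: p ≥ α → fail to reject H₀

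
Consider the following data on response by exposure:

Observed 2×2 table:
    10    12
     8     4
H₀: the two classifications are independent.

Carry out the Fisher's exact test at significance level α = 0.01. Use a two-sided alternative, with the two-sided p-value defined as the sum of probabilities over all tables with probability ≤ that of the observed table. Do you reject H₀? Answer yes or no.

Margins: r₁=22, r₂=12, c₁=18, c₂=16, n=34
p_obs = C(22,10)·C(12,8)/C(34,18); sum pmf over tables with pmf ≤ p_obs
p-value (two-sided) = 0.29665
At α=0.01: p ≥ α → fail to reject H₀

reject H₀: no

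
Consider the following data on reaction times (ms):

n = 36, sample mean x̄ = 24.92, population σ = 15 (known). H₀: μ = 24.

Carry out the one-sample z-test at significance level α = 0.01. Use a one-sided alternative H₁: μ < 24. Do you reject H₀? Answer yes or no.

SE = σ/√n = 15/√36 = 2.5000
z = (x̄−μ₀)/SE = (24.92−24)/2.5000 = 0.3680
p-value (one-sided, H₁ less) = 0.64356
At α=0.01: p ≥ α → fail to reject H₀

reject H₀: no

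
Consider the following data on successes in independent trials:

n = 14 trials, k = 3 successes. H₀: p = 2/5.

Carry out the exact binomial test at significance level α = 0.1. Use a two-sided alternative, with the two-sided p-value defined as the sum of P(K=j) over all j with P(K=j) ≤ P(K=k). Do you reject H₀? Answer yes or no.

reject H₀: no

Exact binomial: n=14, k=3, p₀=2/5=0.4000
P(X=j) = C(n,j)·p₀^j·(1−p₀)^(n−j); p = Σ P(X=j) over j with P(X=j) ≤ P(X=3)
p-value (two-sided) = 0.18263
At α=0.1: p ≥ α → fail to reject H₀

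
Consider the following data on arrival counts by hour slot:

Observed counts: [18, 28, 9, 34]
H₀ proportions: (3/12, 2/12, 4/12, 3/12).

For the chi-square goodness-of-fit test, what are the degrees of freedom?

degrees of freedom = 3

df = k − 1 = 4 − 1 = 3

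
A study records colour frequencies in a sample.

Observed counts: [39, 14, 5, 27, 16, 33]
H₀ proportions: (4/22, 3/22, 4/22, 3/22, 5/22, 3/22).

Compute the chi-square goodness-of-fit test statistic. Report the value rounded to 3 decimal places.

test statistic = 48.080

n = 134; E_i = n·p_i = [24.36, 18.27, 24.36, 18.27, 30.45, 18.27]
χ² = (39−24.36)²/24.36 + (14−18.27)²/18.27 + (5−24.36)²/24.36 + (27−18.27)²/18.27 + (16−30.45)²/30.45 + (33−18.27)²/18.27 = 48.0801
df = 5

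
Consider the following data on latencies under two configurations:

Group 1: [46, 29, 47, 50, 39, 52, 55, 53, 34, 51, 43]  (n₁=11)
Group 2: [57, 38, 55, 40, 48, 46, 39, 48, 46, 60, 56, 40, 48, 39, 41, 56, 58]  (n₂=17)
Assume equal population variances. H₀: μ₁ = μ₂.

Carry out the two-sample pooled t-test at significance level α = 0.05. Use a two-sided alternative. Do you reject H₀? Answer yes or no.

x̄₁=45.364, s₁=8.334, n₁=11
x̄₂=47.941, s₂=7.701, n₂=17
s_p² = [10·8.334² + 16·7.701²]/26 = 63.2110
SE = √(s_p²·(1/11+1/17)) = 3.0765
t = (45.364−47.941)/3.0765 = -0.8378
df = 26
p-value (two-sided) = 0.40977
At α=0.05: p ≥ α → fail to reject H₀

reject H₀: no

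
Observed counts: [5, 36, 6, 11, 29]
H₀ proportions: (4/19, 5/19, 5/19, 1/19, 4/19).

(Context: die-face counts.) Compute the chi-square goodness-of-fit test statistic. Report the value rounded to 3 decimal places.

test statistic = 44.886

n = 87; E_i = n·p_i = [18.32, 22.89, 22.89, 4.58, 18.32]
χ² = (5−18.32)²/18.32 + (36−22.89)²/22.89 + (6−22.89)²/22.89 + (11−4.58)²/4.58 + (29−18.32)²/18.32 = 44.8862
df = 4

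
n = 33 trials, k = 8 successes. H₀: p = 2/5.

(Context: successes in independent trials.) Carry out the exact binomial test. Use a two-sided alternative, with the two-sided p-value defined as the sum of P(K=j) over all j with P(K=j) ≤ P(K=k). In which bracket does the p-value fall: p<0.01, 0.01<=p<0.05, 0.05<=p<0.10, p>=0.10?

p-value bracket: 0.05<=p<0.10

Exact binomial: n=33, k=8, p₀=2/5=0.4000
P(X=j) = C(n,j)·p₀^j·(1−p₀)^(n−j); p = Σ P(X=j) over j with P(X=j) ≤ P(X=8)
p-value (two-sided) = 0.07546
→ bracket: 0.05<=p<0.10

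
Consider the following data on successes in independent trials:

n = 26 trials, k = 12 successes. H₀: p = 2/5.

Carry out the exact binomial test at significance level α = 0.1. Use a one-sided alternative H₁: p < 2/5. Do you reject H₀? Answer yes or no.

Exact binomial: n=26, k=12, p₀=2/5=0.4000
P(X≤12) from Σ C(n,i)·p₀^i·(1−p₀)^(n−i)
p-value (one-sided, H₁ less) = 0.80065
At α=0.1: p ≥ α → fail to reject H₀

reject H₀: no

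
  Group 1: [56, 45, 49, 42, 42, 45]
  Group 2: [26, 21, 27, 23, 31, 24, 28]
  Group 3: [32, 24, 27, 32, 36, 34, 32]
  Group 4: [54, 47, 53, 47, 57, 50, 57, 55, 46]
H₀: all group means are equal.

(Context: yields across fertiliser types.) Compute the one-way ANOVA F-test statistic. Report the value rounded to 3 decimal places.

test statistic = 62.549

Group means [46.50, 25.71, 31.00, 51.78], grand mean 39.379
SSB = Σnᵢ(x̄ᵢ−x̄)² = 3486.343; SSW = ΣΣ(x−x̄ᵢ)² = 464.484
MSB = 3486.343/3 = 1162.1145; MSW = 464.484/25 = 18.5794
F = MSB/MSW = 62.5487
df = (3, 25)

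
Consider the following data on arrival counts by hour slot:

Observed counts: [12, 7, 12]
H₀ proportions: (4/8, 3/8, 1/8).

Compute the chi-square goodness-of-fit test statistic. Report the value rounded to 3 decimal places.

test statistic = 19.667

n = 31; E_i = n·p_i = [15.50, 11.62, 3.88]
χ² = (12−15.50)²/15.50 + (7−11.62)²/11.62 + (12−3.88)²/3.88 = 19.6667
df = 2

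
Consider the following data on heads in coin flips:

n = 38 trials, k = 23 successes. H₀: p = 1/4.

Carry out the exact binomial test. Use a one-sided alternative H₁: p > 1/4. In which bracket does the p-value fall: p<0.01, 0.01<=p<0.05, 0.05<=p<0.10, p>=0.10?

p-value bracket: p<0.01

Exact binomial: n=38, k=23, p₀=1/4=0.2500
P(X≥23) from Σ C(n,i)·p₀^i·(1−p₀)^(n−i)
p-value (one-sided, H₁ greater) = 0.00000
→ bracket: p<0.01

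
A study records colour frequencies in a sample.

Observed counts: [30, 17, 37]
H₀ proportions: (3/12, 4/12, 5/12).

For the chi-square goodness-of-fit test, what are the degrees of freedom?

degrees of freedom = 2

df = k − 1 = 3 − 1 = 2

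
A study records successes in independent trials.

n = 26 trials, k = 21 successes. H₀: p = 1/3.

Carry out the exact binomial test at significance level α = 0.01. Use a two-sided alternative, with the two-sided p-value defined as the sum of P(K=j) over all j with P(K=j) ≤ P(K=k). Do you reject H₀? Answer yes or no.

reject H₀: yes

Exact binomial: n=26, k=21, p₀=1/3=0.3333
P(X=j) = C(n,j)·p₀^j·(1−p₀)^(n−j); p = Σ P(X=j) over j with P(X=j) ≤ P(X=21)
p-value (two-sided) = 0.00000
At α=0.01: p < α → reject H₀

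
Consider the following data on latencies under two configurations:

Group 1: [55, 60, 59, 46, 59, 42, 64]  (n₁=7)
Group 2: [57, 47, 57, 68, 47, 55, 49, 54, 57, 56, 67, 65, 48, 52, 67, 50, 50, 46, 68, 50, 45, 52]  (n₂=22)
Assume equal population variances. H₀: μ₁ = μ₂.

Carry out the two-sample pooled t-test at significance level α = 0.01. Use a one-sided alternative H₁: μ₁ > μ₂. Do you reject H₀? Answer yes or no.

reject H₀: no

x̄₁=55.000, s₁=8.042, n₁=7
x̄₂=54.864, s₂=7.643, n₂=22
s_p² = [6·8.042² + 21·7.643²]/27 = 59.7997
SE = √(s_p²·(1/7+1/22)) = 3.3557
t = (55.000−54.864)/3.3557 = 0.0406
df = 27
p-value (one-sided, H₁ greater) = 0.48394
At α=0.01: p ≥ α → fail to reject H₀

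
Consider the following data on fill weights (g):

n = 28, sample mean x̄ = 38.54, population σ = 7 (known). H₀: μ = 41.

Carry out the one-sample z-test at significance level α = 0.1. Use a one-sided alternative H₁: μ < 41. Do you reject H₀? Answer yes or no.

reject H₀: yes

SE = σ/√n = 7/√28 = 1.3229
z = (x̄−μ₀)/SE = (38.54−41)/1.3229 = -1.8596
p-value (one-sided, H₁ less) = 0.03147
At α=0.1: p < α → reject H₀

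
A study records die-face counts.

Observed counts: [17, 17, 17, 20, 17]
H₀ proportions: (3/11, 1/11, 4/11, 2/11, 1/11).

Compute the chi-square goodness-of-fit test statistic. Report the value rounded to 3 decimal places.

test statistic = 30.323

n = 88; E_i = n·p_i = [24.00, 8.00, 32.00, 16.00, 8.00]
χ² = (17−24.00)²/24.00 + (17−8.00)²/8.00 + (17−32.00)²/32.00 + (20−16.00)²/16.00 + (17−8.00)²/8.00 = 30.3229
df = 4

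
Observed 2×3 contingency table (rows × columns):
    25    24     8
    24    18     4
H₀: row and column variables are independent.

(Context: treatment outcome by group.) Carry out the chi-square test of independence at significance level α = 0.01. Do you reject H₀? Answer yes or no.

Row totals [57, 46], col totals [49, 42, 12], n=103
χ² = (25−27.12)²/27.12 + (24−23.24)²/23.24 + (8−6.64)²/6.64 + (24−21.88)²/21.88 + (18−18.76)²/18.76 + (4−5.36)²/5.36 = 1.0481
df = 2
p-value (upper-tail) = 0.59212
At α=0.01: p ≥ α → fail to reject H₀

reject H₀: no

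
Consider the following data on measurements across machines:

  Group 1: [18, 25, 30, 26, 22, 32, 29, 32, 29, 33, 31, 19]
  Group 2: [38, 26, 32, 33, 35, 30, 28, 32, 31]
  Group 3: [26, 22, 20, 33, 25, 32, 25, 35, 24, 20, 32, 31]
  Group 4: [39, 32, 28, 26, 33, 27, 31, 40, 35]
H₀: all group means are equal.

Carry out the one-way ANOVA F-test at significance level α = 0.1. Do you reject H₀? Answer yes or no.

reject H₀: yes

Group means [27.17, 31.67, 27.08, 32.33], grand mean 29.214
SSB = Σnᵢ(x̄ᵢ−x̄)² = 246.488; SSW = ΣΣ(x−x̄ᵢ)² = 902.583
MSB = 246.488/3 = 82.1627; MSW = 902.583/38 = 23.7522
F = MSB/MSW = 3.4592
df = (3, 38)
p-value (upper-tail) = 0.02565
At α=0.1: p < α → reject H₀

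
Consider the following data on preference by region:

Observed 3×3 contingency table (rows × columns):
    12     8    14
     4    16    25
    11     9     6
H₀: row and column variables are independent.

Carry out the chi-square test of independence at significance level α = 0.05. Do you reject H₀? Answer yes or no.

reject H₀: yes

Row totals [34, 45, 26], col totals [27, 33, 45], n=105
χ² = (12−8.74)²/8.74 + (8−10.69)²/10.69 + (14−14.57)²/14.57 + (4−11.57)²/11.57 + (16−14.14)²/14.14 + (25−19.29)²/19.29 + (11−6.69)²/6.69 + (9−8.17)²/8.17 + (6−11.14)²/11.14 = 14.0437
df = 4
p-value (upper-tail) = 0.00716
At α=0.05: p < α → reject H₀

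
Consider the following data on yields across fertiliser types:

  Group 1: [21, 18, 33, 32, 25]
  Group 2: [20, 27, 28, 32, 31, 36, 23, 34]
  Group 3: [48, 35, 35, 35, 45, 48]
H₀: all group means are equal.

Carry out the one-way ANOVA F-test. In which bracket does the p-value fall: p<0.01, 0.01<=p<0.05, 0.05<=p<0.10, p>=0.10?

Group means [25.80, 28.88, 41.00], grand mean 31.895
SSB = Σnᵢ(x̄ᵢ−x̄)² = 756.114; SSW = ΣΣ(x−x̄ᵢ)² = 605.675
MSB = 756.114/2 = 378.0572; MSW = 605.675/16 = 37.8547
F = MSB/MSW = 9.9871
df = (2, 16)
p-value (upper-tail) = 0.00153
→ bracket: p<0.01

p-value bracket: p<0.01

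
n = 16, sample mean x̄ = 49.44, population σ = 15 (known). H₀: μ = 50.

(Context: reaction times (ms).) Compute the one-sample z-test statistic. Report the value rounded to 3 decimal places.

test statistic = -0.149

SE = σ/√n = 15/√16 = 3.7500
z = (x̄−μ₀)/SE = (49.44−50)/3.7500 = -0.1493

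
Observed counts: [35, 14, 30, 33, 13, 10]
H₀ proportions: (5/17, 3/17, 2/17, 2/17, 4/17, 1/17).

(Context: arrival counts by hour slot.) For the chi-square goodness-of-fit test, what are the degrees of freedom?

degrees of freedom = 5

df = k − 1 = 6 − 1 = 5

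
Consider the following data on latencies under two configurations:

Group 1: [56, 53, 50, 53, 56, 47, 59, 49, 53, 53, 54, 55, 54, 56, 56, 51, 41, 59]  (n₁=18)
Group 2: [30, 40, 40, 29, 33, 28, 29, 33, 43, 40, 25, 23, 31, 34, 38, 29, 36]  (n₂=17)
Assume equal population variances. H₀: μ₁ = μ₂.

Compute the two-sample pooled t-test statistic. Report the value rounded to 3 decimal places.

x̄₁=53.056, s₁=4.359, n₁=18
x̄₂=33.000, s₂=5.766, n₂=17
s_p² = [17·4.359² + 16·5.766²]/33 = 25.9074
SE = √(s_p²·(1/18+1/17)) = 1.7214
t = (53.056−33.000)/1.7214 = 11.6506
df = 33

test statistic = 11.651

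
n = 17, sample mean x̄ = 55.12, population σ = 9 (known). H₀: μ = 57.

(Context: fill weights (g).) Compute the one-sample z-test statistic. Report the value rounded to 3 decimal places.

SE = σ/√n = 9/√17 = 2.1828
z = (x̄−μ₀)/SE = (55.12−57)/2.1828 = -0.8613

test statistic = -0.861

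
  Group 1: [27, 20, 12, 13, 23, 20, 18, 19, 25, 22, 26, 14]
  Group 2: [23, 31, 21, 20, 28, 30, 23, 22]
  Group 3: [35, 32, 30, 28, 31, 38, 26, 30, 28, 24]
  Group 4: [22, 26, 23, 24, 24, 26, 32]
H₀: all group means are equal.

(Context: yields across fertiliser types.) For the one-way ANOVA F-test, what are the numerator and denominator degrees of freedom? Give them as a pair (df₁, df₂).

degrees of freedom = [3, 33]

k = 4 groups, N = 37 total
df = (k−1, N−k) = (4−1, 37−4) = (3, 33)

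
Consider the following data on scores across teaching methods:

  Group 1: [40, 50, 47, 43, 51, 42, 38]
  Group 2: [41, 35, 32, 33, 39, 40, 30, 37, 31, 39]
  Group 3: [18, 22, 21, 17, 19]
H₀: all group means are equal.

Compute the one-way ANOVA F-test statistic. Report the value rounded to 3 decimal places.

test statistic = 55.931

Group means [44.43, 35.70, 19.40], grand mean 34.773
SSB = Σnᵢ(x̄ᵢ−x̄)² = 1842.849; SSW = ΣΣ(x−x̄ᵢ)² = 313.014
MSB = 1842.849/2 = 921.4247; MSW = 313.014/19 = 16.4744
F = MSB/MSW = 55.9306
df = (2, 19)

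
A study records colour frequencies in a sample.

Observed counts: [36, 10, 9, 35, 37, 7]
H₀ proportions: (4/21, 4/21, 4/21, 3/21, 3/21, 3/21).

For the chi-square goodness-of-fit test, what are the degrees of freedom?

df = k − 1 = 6 − 1 = 5

degrees of freedom = 5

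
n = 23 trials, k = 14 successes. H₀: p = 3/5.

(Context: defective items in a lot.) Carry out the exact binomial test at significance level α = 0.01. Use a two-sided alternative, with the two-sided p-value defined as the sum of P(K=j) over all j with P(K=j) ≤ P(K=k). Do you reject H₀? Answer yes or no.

reject H₀: no

Exact binomial: n=23, k=14, p₀=3/5=0.6000
P(X=j) = C(n,j)·p₀^j·(1−p₀)^(n−j); p = Σ P(X=j) over j with P(X=j) ≤ P(X=14)
p-value (two-sided) = 1.00000
At α=0.01: p ≥ α → fail to reject H₀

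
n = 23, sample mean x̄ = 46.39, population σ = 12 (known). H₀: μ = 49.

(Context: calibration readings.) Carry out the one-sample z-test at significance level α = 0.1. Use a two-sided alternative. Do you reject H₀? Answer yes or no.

SE = σ/√n = 12/√23 = 2.5022
z = (x̄−μ₀)/SE = (46.39−49)/2.5022 = -1.0431
p-value (two-sided) = 0.29691
At α=0.1: p ≥ α → fail to reject H₀

reject H₀: no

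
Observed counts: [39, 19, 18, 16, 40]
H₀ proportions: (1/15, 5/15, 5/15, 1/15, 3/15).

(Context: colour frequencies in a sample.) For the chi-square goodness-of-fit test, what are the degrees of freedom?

df = k − 1 = 5 − 1 = 4

degrees of freedom = 4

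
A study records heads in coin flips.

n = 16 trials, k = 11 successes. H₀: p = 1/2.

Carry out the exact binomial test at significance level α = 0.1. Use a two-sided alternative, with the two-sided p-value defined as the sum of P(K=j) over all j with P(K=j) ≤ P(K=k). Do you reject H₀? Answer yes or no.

reject H₀: no

Exact binomial: n=16, k=11, p₀=1/2=0.5000
P(X=j) = C(n,j)·p₀^j·(1−p₀)^(n−j); p = Σ P(X=j) over j with P(X=j) ≤ P(X=11)
p-value (two-sided) = 0.21011
At α=0.1: p ≥ α → fail to reject H₀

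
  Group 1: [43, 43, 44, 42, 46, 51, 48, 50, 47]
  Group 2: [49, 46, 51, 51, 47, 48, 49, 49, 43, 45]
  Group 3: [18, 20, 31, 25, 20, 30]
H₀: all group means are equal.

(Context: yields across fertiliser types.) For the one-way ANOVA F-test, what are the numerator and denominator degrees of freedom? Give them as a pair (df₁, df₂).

degrees of freedom = [2, 22]

k = 3 groups, N = 25 total
df = (k−1, N−k) = (3−1, 25−3) = (2, 22)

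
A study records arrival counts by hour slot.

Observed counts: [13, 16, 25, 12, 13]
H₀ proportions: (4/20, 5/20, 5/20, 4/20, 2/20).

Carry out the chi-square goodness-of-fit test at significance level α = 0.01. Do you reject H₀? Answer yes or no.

reject H₀: no

n = 79; E_i = n·p_i = [15.80, 19.75, 19.75, 15.80, 7.90]
χ² = (13−15.80)²/15.80 + (16−19.75)²/19.75 + (25−19.75)²/19.75 + (12−15.80)²/15.80 + (13−7.90)²/7.90 = 6.8101
df = 4
p-value (upper-tail) = 0.14627
At α=0.01: p ≥ α → fail to reject H₀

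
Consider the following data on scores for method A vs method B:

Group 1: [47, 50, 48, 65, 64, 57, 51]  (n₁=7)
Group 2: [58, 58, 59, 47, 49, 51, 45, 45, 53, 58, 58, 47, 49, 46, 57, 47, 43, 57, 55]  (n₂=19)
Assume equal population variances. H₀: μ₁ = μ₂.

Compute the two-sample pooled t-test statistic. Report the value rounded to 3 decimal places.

test statistic = 1.068

x̄₁=54.571, s₁=7.502, n₁=7
x̄₂=51.684, s₂=5.578, n₂=19
s_p² = [6·7.502² + 18·5.578²]/24 = 37.4091
SE = √(s_p²·(1/7+1/19)) = 2.7043
t = (54.571−51.684)/2.7043 = 1.0677
df = 24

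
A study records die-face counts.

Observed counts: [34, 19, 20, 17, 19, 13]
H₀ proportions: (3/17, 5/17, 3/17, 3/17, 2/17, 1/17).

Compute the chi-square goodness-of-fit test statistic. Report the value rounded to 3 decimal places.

n = 122; E_i = n·p_i = [21.53, 35.88, 21.53, 21.53, 14.35, 7.18]
χ² = (34−21.53)²/21.53 + (19−35.88)²/35.88 + (20−21.53)²/21.53 + (17−21.53)²/21.53 + (19−14.35)²/14.35 + (13−7.18)²/7.18 = 22.4582
df = 5

test statistic = 22.458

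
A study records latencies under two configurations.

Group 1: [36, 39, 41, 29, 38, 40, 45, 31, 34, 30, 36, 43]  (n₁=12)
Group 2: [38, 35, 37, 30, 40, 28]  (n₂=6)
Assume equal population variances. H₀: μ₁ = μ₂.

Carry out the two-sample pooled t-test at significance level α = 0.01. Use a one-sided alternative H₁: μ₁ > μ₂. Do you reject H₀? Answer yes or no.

reject H₀: no

x̄₁=36.833, s₁=5.132, n₁=12
x̄₂=34.667, s₂=4.719, n₂=6
s_p² = [11·5.132² + 5·4.719²]/16 = 25.0625
SE = √(s_p²·(1/12+1/6)) = 2.5031
t = (36.833−34.667)/2.5031 = 0.8656
df = 16
p-value (one-sided, H₁ greater) = 0.19976
At α=0.01: p ≥ α → fail to reject H₀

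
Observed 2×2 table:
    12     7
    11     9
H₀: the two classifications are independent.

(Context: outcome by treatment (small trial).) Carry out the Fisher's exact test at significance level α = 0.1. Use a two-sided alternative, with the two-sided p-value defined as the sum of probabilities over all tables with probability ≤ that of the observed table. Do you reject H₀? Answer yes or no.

Margins: r₁=19, r₂=20, c₁=23, c₂=16, n=39
p_obs = C(19,12)·C(20,11)/C(39,23); sum pmf over tables with pmf ≤ p_obs
p-value (two-sided) = 0.74753
At α=0.1: p ≥ α → fail to reject H₀

reject H₀: no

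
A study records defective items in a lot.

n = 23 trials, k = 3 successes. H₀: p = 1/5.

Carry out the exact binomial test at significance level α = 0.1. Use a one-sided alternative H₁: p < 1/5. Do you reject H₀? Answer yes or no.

reject H₀: no

Exact binomial: n=23, k=3, p₀=1/5=0.2000
P(X≤3) from Σ C(n,i)·p₀^i·(1−p₀)^(n−i)
p-value (one-sided, H₁ less) = 0.29653
At α=0.1: p ≥ α → fail to reject H₀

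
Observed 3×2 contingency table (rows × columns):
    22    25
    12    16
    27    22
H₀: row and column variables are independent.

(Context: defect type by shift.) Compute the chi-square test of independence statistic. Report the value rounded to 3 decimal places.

Row totals [47, 28, 49], col totals [61, 63], n=124
χ² = (22−23.12)²/23.12 + (25−23.88)²/23.88 + (12−13.77)²/13.77 + (16−14.23)²/14.23 + (27−24.10)²/24.10 + (22−24.90)²/24.90 = 1.2412
df = 2

test statistic = 1.241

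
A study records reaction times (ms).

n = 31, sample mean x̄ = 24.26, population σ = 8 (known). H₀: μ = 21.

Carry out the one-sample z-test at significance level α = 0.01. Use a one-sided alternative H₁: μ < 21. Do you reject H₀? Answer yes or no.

SE = σ/√n = 8/√31 = 1.4368
z = (x̄−μ₀)/SE = (24.26−21)/1.4368 = 2.2689
p-value (one-sided, H₁ less) = 0.98836
At α=0.01: p ≥ α → fail to reject H₀

reject H₀: no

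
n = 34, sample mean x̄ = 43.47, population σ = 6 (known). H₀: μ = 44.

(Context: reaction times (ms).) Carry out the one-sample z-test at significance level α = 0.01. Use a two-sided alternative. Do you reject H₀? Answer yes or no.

SE = σ/√n = 6/√34 = 1.0290
z = (x̄−μ₀)/SE = (43.47−44)/1.0290 = -0.5151
p-value (two-sided) = 0.60651
At α=0.01: p ≥ α → fail to reject H₀

reject H₀: no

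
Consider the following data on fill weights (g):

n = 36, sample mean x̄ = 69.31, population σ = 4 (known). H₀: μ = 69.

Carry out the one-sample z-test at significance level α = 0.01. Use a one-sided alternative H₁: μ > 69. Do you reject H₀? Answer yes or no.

SE = σ/√n = 4/√36 = 0.6667
z = (x̄−μ₀)/SE = (69.31−69)/0.6667 = 0.4650
p-value (one-sided, H₁ greater) = 0.32097
At α=0.01: p ≥ α → fail to reject H₀

reject H₀: no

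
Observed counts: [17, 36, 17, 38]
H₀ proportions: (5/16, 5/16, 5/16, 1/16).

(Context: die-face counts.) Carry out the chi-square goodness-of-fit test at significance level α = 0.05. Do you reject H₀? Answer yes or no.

reject H₀: yes

n = 108; E_i = n·p_i = [33.75, 33.75, 33.75, 6.75]
χ² = (17−33.75)²/33.75 + (36−33.75)²/33.75 + (17−33.75)²/33.75 + (38−6.75)²/6.75 = 161.4519
df = 3
p-value (upper-tail) = 0.00000
At α=0.05: p < α → reject H₀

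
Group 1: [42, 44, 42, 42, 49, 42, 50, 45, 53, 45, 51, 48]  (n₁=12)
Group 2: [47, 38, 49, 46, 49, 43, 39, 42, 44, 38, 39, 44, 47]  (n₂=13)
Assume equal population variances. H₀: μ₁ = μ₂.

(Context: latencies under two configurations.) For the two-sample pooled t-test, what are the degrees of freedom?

degrees of freedom = 23

df = n₁ + n₂ − 2 = 12 + 13 − 2 = 23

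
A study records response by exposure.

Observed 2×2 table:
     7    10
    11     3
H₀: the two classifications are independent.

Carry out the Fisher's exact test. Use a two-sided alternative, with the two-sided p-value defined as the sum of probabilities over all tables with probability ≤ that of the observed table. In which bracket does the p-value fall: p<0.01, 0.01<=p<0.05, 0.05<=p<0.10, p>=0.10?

Margins: r₁=17, r₂=14, c₁=18, c₂=13, n=31
p_obs = C(17,7)·C(14,11)/C(31,18); sum pmf over tables with pmf ≤ p_obs
p-value (two-sided) = 0.06686
→ bracket: 0.05<=p<0.10

p-value bracket: 0.05<=p<0.10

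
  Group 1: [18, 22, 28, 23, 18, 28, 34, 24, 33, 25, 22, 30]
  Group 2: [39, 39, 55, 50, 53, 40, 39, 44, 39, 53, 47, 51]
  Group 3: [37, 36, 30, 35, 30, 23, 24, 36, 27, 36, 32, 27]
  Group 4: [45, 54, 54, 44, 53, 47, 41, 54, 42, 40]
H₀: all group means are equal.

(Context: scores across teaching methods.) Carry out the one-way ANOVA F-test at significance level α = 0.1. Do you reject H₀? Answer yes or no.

reject H₀: yes

Group means [25.42, 45.75, 31.08, 47.40], grand mean 36.978
SSB = Σnᵢ(x̄ᵢ−x̄)² = 4030.495; SSW = ΣΣ(x−x̄ᵢ)² = 1342.483
MSB = 4030.495/3 = 1343.4983; MSW = 1342.483/42 = 31.9639
F = MSB/MSW = 42.0318
df = (3, 42)
p-value (upper-tail) = 0.00000
At α=0.1: p < α → reject H₀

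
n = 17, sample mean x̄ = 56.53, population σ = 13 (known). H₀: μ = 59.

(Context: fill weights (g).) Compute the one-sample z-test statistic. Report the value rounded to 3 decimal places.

test statistic = -0.783

SE = σ/√n = 13/√17 = 3.1530
z = (x̄−μ₀)/SE = (56.53−59)/3.1530 = -0.7834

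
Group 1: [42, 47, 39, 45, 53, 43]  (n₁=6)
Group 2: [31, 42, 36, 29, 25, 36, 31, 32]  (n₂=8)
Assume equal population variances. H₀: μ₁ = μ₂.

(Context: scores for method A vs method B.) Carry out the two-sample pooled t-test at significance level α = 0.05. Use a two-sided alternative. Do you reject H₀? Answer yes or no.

x̄₁=44.833, s₁=4.834, n₁=6
x̄₂=32.750, s₂=5.175, n₂=8
s_p² = [5·4.834² + 7·5.175²]/12 = 25.3611
SE = √(s_p²·(1/6+1/8)) = 2.7197
t = (44.833−32.750)/2.7197 = 4.4428
df = 12
p-value (two-sided) = 0.00080
At α=0.05: p < α → reject H₀

reject H₀: yes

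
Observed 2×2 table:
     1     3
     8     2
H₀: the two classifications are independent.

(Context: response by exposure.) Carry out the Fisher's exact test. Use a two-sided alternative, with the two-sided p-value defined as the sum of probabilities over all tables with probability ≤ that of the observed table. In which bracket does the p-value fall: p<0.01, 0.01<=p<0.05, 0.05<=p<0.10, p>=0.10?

Margins: r₁=4, r₂=10, c₁=9, c₂=5, n=14
p_obs = C(4,1)·C(10,8)/C(14,9); sum pmf over tables with pmf ≤ p_obs
p-value (two-sided) = 0.09491
→ bracket: 0.05<=p<0.10

p-value bracket: 0.05<=p<0.10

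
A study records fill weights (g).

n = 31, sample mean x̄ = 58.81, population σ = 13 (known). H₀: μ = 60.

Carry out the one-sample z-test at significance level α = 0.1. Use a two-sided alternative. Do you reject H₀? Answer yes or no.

reject H₀: no

SE = σ/√n = 13/√31 = 2.3349
z = (x̄−μ₀)/SE = (58.81−60)/2.3349 = -0.5097
p-value (two-sided) = 0.61029
At α=0.1: p ≥ α → fail to reject H₀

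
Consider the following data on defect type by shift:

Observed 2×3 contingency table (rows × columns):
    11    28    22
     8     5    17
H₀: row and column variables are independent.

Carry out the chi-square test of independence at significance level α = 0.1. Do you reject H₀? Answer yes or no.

Row totals [61, 30], col totals [19, 33, 39], n=91
χ² = (11−12.74)²/12.74 + (28−22.12)²/22.12 + (22−26.14)²/26.14 + (8−6.26)²/6.26 + (5−10.88)²/10.88 + (17−12.86)²/12.86 = 7.4490
df = 2
p-value (upper-tail) = 0.02412
At α=0.1: p < α → reject H₀

reject H₀: yes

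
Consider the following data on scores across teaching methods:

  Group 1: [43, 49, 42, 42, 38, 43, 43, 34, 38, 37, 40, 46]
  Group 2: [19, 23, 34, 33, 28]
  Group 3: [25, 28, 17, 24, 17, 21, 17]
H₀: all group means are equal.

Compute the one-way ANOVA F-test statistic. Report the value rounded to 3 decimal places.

test statistic = 42.834

Group means [41.25, 27.40, 21.29], grand mean 32.542
SSB = Σnᵢ(x̄ᵢ−x̄)² = 1929.080; SSW = ΣΣ(x−x̄ᵢ)² = 472.879
MSB = 1929.080/2 = 964.5399; MSW = 472.879/21 = 22.5180
F = MSB/MSW = 42.8341
df = (2, 21)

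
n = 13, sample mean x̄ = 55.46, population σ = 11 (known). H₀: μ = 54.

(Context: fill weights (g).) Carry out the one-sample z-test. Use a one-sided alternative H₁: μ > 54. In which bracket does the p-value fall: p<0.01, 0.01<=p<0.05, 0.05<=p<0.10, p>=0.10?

SE = σ/√n = 11/√13 = 3.0509
z = (x̄−μ₀)/SE = (55.46−54)/3.0509 = 0.4786
p-value (one-sided, H₁ greater) = 0.31613
→ bracket: p>=0.10

p-value bracket: p>=0.10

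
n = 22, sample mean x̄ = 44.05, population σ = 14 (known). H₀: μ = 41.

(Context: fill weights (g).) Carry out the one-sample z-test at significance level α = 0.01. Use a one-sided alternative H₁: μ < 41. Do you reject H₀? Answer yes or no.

SE = σ/√n = 14/√22 = 2.9848
z = (x̄−μ₀)/SE = (44.05−41)/2.9848 = 1.0218
p-value (one-sided, H₁ less) = 0.84657
At α=0.01: p ≥ α → fail to reject H₀

reject H₀: no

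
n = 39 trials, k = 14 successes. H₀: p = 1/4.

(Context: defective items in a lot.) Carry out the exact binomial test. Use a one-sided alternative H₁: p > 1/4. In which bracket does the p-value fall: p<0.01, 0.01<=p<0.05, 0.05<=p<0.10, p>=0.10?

p-value bracket: 0.05<=p<0.10

Exact binomial: n=39, k=14, p₀=1/4=0.2500
P(X≥14) from Σ C(n,i)·p₀^i·(1−p₀)^(n−i)
p-value (one-sided, H₁ greater) = 0.08615
→ bracket: 0.05<=p<0.10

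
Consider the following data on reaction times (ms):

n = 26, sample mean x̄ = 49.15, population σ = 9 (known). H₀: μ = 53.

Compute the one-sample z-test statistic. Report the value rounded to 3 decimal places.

SE = σ/√n = 9/√26 = 1.7650
z = (x̄−μ₀)/SE = (49.15−53)/1.7650 = -2.1812

test statistic = -2.181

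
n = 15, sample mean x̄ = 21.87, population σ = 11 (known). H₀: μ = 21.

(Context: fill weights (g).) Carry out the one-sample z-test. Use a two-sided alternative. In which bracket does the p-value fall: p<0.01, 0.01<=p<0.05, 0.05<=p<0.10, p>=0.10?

p-value bracket: p>=0.10

SE = σ/√n = 11/√15 = 2.8402
z = (x̄−μ₀)/SE = (21.87−21)/2.8402 = 0.3063
p-value (two-sided) = 0.75936
→ bracket: p>=0.10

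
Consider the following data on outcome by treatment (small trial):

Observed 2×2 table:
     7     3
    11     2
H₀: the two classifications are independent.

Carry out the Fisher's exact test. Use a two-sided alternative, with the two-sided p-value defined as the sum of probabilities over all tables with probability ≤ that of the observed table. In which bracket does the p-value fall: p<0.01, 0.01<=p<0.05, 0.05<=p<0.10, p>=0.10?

p-value bracket: p>=0.10

Margins: r₁=10, r₂=13, c₁=18, c₂=5, n=23
p_obs = C(10,7)·C(13,11)/C(23,18); sum pmf over tables with pmf ≤ p_obs
p-value (two-sided) = 0.61752
→ bracket: p>=0.10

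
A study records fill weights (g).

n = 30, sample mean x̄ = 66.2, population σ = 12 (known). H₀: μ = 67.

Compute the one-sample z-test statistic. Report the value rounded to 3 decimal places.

SE = σ/√n = 12/√30 = 2.1909
z = (x̄−μ₀)/SE = (66.2−67)/2.1909 = -0.3651

test statistic = -0.365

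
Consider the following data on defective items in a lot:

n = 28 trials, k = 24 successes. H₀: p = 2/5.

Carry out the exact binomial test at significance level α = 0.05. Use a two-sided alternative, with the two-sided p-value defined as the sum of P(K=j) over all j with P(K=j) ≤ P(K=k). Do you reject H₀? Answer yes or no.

reject H₀: yes

Exact binomial: n=28, k=24, p₀=2/5=0.4000
P(X=j) = C(n,j)·p₀^j·(1−p₀)^(n−j); p = Σ P(X=j) over j with P(X=j) ≤ P(X=24)
p-value (two-sided) = 0.00000
At α=0.05: p < α → reject H₀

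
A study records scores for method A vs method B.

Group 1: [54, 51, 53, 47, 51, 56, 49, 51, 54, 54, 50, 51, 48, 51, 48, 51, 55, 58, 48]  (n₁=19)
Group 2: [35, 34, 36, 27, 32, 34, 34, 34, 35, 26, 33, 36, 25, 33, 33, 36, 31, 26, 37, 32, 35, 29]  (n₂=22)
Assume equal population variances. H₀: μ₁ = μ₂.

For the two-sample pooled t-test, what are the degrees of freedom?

df = n₁ + n₂ − 2 = 19 + 22 − 2 = 39

degrees of freedom = 39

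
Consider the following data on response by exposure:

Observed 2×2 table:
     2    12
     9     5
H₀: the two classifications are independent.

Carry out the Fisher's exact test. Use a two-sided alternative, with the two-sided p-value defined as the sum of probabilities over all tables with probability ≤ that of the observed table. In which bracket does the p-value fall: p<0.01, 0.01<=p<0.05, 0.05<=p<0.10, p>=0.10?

Margins: r₁=14, r₂=14, c₁=11, c₂=17, n=28
p_obs = C(14,2)·C(14,9)/C(28,11); sum pmf over tables with pmf ≤ p_obs
p-value (two-sided) = 0.01831
→ bracket: 0.01<=p<0.05

p-value bracket: 0.01<=p<0.05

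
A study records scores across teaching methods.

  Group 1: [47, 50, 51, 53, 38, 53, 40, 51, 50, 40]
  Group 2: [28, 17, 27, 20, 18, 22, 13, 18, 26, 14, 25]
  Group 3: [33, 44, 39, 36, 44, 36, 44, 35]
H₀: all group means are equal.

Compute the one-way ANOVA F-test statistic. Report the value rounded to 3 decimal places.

test statistic = 70.021

Group means [47.30, 20.73, 38.88], grand mean 34.897
SSB = Σnᵢ(x̄ᵢ−x̄)² = 3873.533; SSW = ΣΣ(x−x̄ᵢ)² = 719.157
MSB = 3873.533/2 = 1936.7664; MSW = 719.157/26 = 27.6599
F = MSB/MSW = 70.0208
df = (2, 26)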